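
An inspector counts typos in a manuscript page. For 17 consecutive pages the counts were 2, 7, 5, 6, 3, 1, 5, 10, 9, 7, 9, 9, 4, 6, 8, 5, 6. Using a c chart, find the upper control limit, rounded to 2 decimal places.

13.35

c̄ = (2 + 7 + 5 + 6 + 3 + 1 + 5 + 10 + 9 + 7 + 9 + 9 + 4 + 6 + 8 + 5 + 6) / 17 = 102 / 17 = 6.0000
UCL = c̄ + 3√c̄ = 6.0000 + 3 × √6.0000 = 6.0000 + 3 × 2.4495 = 13.3485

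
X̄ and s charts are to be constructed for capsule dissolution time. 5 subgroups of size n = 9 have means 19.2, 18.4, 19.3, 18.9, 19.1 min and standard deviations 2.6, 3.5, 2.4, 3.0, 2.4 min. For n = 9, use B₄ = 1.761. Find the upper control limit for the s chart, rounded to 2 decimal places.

s̄ = (2.6 + 3.5 + 2.4 + 3.0 + 2.4) / 5 = 2.7800
UCL_s = B₄·s̄ = 1.761 × 2.7800 = 4.8956

4.90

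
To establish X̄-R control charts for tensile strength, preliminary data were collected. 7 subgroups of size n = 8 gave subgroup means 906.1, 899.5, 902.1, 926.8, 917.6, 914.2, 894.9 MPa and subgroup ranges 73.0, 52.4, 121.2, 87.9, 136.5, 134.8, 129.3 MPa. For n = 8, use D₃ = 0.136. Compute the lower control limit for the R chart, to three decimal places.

R̄ = (73.0 + 52.4 + 121.2 + 87.9 + 136.5 + 134.8 + 129.3) / 7 = 735.1000 / 7 = 105.0143
LCL_R = D₃·R̄ = 0.136 × 105.0143 = 14.2819

14.282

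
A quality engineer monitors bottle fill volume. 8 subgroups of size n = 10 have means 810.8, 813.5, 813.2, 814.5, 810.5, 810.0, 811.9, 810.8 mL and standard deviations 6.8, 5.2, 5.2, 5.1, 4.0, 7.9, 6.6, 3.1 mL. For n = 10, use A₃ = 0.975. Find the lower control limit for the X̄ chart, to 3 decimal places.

806.550

X̄̄ = (810.8 + 813.5 + 813.2 + 814.5 + 810.5 + 810.0 + 811.9 + 810.8) / 8 = 811.9000
s̄ = (6.8 + 5.2 + 5.2 + 5.1 + 4.0 + 7.9 + 6.6 + 3.1) / 8 = 5.4875
LCL = X̄̄ − A₃·s̄ = 811.9000 − 0.975 × 5.4875 = 806.5497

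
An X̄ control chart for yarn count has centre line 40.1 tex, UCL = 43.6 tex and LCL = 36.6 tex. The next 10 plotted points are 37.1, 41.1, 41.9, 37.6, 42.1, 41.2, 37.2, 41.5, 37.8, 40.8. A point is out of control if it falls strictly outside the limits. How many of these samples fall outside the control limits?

All 10 points lie within [36.6, 43.6].

0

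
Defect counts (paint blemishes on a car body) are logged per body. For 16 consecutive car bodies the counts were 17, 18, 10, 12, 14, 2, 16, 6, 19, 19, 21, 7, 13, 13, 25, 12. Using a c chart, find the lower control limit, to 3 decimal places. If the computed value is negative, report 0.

2.775

c̄ = (17 + 18 + 10 + 12 + 14 + 2 + 16 + 6 + 19 + 19 + 21 + 7 + 13 + 13 + 25 + 12) / 16 = 224 / 16 = 14.0000
LCL = c̄ − 3√c̄ = 14.0000 − 3 × 3.7417 = 2.7750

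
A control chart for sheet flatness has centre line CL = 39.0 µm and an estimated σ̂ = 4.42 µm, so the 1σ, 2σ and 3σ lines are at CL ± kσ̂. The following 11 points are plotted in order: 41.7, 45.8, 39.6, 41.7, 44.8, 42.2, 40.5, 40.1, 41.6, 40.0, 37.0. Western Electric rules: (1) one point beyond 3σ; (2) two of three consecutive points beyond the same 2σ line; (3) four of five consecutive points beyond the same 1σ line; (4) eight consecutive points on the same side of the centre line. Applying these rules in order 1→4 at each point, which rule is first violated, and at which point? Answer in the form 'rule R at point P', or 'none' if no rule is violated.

rule 4 at point 8

Zone of each point (C = within 1σ̂, B = 1σ̂–2σ̂, A = 2σ̂–3σ̂, * = beyond 3σ̂; sign = side of CL): 1:+C, 2:+B, 3:+C, 4:+C, 5:+B, 6:+C, 7:+C, 8:+C, 9:+C, 10:+C, 11:-C
Rule 4 (eight consecutive points on the same side of the centre line) is satisfied at point 8.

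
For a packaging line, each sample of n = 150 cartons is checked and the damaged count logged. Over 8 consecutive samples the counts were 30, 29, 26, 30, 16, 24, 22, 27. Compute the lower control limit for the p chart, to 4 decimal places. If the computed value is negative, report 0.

p̄ = Σdᵢ / (k·n) = 204 / (8 × 150) = 0.17000
LCL = p̄ − 3·√(p̄(1−p̄)/n) = 0.17000 − 3 × 0.03067 = 0.07799

0.0780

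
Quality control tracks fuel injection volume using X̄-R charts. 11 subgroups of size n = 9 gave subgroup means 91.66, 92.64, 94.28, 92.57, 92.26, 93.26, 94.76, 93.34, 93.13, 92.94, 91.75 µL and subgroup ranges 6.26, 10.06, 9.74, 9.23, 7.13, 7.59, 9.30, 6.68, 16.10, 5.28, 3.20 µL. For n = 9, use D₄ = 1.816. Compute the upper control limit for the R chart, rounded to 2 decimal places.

14.95

R̄ = (6.26 + 10.06 + 9.74 + 9.23 + 7.13 + 7.59 + 9.30 + 6.68 + 16.10 + 5.28 + 3.20) / 11 = 90.5700 / 11 = 8.2336
UCL_R = D₄·R̄ = 1.816 × 8.2336 = 14.9523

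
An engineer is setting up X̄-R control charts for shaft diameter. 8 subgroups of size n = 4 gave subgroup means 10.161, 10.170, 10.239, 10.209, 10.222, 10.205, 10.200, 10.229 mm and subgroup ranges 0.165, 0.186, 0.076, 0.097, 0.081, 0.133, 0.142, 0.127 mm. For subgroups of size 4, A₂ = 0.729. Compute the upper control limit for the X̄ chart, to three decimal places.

X̄̄ = (10.161 + 10.170 + 10.239 + 10.209 + 10.222 + 10.205 + 10.200 + 10.229) / 8 = 81.6350 / 8 = 10.2044
R̄ = (0.165 + 0.186 + 0.076 + 0.097 + 0.081 + 0.133 + 0.142 + 0.127) / 8 = 1.0070 / 8 = 0.1259
UCL = X̄̄ + A₂·R̄ = 10.2044 + 0.729 × 0.1259 = 10.2961

10.296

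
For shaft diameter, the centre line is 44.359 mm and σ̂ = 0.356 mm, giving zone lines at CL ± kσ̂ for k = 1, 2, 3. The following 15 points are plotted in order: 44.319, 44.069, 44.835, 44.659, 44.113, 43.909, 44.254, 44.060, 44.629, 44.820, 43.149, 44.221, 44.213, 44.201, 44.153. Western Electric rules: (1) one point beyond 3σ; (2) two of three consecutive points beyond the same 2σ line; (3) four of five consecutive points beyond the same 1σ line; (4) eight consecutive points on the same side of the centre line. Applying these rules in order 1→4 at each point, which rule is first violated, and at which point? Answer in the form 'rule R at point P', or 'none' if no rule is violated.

rule 1 at point 11

Zone of each point (C = within 1σ̂, B = 1σ̂–2σ̂, A = 2σ̂–3σ̂, * = beyond 3σ̂; sign = side of CL): 1:-C, 2:-C, 3:+B, 4:+C, 5:-C, 6:-B, 7:-C, 8:-C, 9:+C, 10:+B, 11:-*, 12:-C, 13:-C, 14:-C, 15:-C
Rule 1 (one point beyond the 3σ limits) is satisfied at point 11.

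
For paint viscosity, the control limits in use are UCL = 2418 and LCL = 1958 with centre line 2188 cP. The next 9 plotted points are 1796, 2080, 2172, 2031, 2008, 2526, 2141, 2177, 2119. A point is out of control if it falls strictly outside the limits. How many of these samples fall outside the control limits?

2

Compare each point to [1958, 2418]: sample 1 = 1796 < LCL; sample 6 = 2526 > UCL.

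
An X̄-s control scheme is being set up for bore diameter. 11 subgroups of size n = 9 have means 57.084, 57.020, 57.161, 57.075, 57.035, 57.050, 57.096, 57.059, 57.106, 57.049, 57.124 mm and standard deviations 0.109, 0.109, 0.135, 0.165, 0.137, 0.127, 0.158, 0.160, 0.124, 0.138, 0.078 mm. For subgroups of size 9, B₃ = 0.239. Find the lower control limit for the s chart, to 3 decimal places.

0.031

s̄ = (0.109 + 0.109 + 0.135 + 0.165 + 0.137 + 0.127 + 0.158 + 0.160 + 0.124 + 0.138 + 0.078) / 11 = 0.1309
LCL_s = B₃·s̄ = 0.239 × 0.1309 = 0.0313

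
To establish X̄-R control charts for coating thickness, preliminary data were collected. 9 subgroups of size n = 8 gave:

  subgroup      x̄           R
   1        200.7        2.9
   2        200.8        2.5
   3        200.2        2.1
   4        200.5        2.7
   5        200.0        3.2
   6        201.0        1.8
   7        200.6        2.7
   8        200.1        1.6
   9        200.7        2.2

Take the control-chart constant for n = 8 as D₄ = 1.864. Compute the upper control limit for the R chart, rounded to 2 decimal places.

4.49

R̄ = (2.9 + 2.5 + 2.1 + 2.7 + 3.2 + 1.8 + 2.7 + 1.6 + 2.2) / 9 = 21.7000 / 9 = 2.4111
UCL_R = D₄·R̄ = 1.864 × 2.4111 = 4.4943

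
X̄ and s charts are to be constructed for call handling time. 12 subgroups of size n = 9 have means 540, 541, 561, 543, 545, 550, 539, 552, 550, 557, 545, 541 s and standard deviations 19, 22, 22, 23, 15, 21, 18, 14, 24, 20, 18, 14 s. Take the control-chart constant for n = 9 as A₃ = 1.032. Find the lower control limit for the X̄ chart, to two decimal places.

527.22

X̄̄ = (540 + 541 + 561 + 543 + 545 + 550 + 539 + 552 + 550 + 557 + 545 + 541) / 12 = 547.0000
s̄ = (19 + 22 + 22 + 23 + 15 + 21 + 18 + 14 + 24 + 20 + 18 + 14) / 12 = 19.1667
LCL = X̄̄ − A₃·s̄ = 547.0000 − 1.032 × 19.1667 = 527.2200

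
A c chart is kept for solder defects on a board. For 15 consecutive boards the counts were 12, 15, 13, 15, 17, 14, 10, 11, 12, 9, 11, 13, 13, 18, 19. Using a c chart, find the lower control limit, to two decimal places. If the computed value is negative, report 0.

2.46

c̄ = (12 + 15 + 13 + 15 + 17 + 14 + 10 + 11 + 12 + 9 + 11 + 13 + 13 + 18 + 19) / 15 = 202 / 15 = 13.4667
LCL = c̄ − 3√c̄ = 13.4667 − 3 × 3.6697 = 2.4576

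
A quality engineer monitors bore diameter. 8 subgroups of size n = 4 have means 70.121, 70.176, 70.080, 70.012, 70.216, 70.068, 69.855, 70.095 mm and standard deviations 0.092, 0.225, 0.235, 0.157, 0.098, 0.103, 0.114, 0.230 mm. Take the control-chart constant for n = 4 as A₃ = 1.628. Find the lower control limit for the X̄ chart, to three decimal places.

69.823

X̄̄ = (70.121 + 70.176 + 70.080 + 70.012 + 70.216 + 70.068 + 69.855 + 70.095) / 8 = 70.0779
s̄ = (0.092 + 0.225 + 0.235 + 0.157 + 0.098 + 0.103 + 0.114 + 0.230) / 8 = 0.1568
LCL = X̄̄ − A₃·s̄ = 70.0779 − 1.628 × 0.1568 = 69.8227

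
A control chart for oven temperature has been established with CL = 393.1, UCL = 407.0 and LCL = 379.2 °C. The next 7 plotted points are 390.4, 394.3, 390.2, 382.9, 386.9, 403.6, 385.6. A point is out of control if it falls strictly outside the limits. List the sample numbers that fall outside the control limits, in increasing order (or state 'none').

none

All 7 points lie within [379.2, 407.0].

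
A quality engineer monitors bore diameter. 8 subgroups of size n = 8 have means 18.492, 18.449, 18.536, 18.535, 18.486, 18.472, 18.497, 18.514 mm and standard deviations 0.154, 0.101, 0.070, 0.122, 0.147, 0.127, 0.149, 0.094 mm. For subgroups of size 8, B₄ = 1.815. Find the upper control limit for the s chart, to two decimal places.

0.22

s̄ = (0.154 + 0.101 + 0.070 + 0.122 + 0.147 + 0.127 + 0.149 + 0.094) / 8 = 0.1205
UCL_s = B₄·s̄ = 1.815 × 0.1205 = 0.2187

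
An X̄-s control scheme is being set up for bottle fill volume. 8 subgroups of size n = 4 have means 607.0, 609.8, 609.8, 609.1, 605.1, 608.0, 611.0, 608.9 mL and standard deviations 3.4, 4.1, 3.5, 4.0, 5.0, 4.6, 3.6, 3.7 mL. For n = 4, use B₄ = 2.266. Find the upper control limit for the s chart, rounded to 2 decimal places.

9.04

s̄ = (3.4 + 4.1 + 3.5 + 4.0 + 5.0 + 4.6 + 3.6 + 3.7) / 8 = 3.9875
UCL_s = B₄·s̄ = 2.266 × 3.9875 = 9.0357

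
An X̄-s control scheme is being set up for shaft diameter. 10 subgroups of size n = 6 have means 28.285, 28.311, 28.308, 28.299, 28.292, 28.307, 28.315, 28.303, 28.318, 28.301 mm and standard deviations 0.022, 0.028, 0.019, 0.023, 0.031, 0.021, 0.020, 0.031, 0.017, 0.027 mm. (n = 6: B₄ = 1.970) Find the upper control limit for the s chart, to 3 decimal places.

s̄ = (0.022 + 0.028 + 0.019 + 0.023 + 0.031 + 0.021 + 0.020 + 0.031 + 0.017 + 0.027) / 10 = 0.0239
UCL_s = B₄·s̄ = 1.970 × 0.0239 = 0.0471

0.047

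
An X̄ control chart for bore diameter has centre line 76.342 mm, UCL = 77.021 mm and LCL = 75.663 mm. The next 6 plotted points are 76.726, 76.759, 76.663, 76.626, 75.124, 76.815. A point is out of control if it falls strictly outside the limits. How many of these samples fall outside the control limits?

1

Compare each point to [75.663, 77.021]: sample 5 = 75.124 < LCL.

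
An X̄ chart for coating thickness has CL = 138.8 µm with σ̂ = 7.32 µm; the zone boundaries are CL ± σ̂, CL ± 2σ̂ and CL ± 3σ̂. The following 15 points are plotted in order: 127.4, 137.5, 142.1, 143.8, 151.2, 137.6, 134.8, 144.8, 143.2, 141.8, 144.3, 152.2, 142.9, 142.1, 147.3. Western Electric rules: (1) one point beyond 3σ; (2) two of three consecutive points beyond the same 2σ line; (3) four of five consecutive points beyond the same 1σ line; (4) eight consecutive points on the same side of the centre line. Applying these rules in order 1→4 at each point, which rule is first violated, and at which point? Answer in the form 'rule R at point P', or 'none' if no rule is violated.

rule 4 at point 15

Zone of each point (C = within 1σ̂, B = 1σ̂–2σ̂, A = 2σ̂–3σ̂, * = beyond 3σ̂; sign = side of CL): 1:-B, 2:-C, 3:+C, 4:+C, 5:+B, 6:-C, 7:-C, 8:+C, 9:+C, 10:+C, 11:+C, 12:+B, 13:+C, 14:+C, 15:+B
Rule 4 (eight consecutive points on the same side of the centre line) is satisfied at point 15.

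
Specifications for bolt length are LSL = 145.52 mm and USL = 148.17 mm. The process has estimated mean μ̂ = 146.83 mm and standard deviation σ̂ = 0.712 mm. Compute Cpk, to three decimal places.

Cpu = (USL − μ̂) / (3σ̂) = (148.17 − 146.83) / (3 × 0.712) = 0.6273; Cpl = (μ̂ − LSL) / (3σ̂) = (146.83 − 145.52) / (3 × 0.712) = 0.6133; Cpk = min(Cpu, Cpl) = 0.6133

0.613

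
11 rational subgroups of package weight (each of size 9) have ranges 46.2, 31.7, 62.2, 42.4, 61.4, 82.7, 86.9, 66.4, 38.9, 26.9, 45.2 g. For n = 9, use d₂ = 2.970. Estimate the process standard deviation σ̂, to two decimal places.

18.09

R̄ = (46.2 + 31.7 + 62.2 + 42.4 + 61.4 + 82.7 + 86.9 + 66.4 + 38.9 + 26.9 + 45.2) / 11 = 53.7182
σ̂ = R̄ / d₂ = 53.7182 / 2.970 = 18.0869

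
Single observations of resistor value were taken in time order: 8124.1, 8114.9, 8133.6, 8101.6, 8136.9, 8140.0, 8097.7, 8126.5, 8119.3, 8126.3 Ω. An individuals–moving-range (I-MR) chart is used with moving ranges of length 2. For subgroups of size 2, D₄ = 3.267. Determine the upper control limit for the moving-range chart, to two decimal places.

66.65

Moving ranges: 9.2, 18.7, 32.0, 35.3, 3.1, 42.3, 28.8, 7.2, 7.0; M̄R̄ = 183.6000 / 9 = 20.4000
UCL_MR = D₄·M̄R̄ = 3.267 × 20.4000 = 66.6468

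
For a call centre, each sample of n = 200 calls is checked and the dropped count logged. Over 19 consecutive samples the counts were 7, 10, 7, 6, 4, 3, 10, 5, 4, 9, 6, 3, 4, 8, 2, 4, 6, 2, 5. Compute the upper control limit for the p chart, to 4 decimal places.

p̄ = Σdᵢ / (k·n) = 105 / (19 × 200) = 0.02763
UCL = p̄ + 3·√(p̄(1−p̄)/n) = 0.02763 + 3 × √(0.02763×0.97237/200) = 0.02763 + 3 × 0.01159 = 0.06240

0.0624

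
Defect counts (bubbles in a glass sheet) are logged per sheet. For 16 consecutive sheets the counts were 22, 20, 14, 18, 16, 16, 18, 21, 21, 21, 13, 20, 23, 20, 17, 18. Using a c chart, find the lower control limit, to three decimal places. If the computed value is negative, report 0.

c̄ = (22 + 20 + 14 + 18 + 16 + 16 + 18 + 21 + 21 + 21 + 13 + 20 + 23 + 20 + 17 + 18) / 16 = 298 / 16 = 18.6250
LCL = c̄ − 3√c̄ = 18.6250 − 3 × 4.3157 = 5.6780

5.678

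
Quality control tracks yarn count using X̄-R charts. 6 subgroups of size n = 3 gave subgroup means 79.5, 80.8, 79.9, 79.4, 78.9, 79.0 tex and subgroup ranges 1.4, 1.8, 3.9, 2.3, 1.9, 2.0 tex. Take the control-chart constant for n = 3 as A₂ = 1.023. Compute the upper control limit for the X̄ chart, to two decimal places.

81.85

X̄̄ = (79.5 + 80.8 + 79.9 + 79.4 + 78.9 + 79.0) / 6 = 477.5000 / 6 = 79.5833
R̄ = (1.4 + 1.8 + 3.9 + 2.3 + 1.9 + 2.0) / 6 = 13.3000 / 6 = 2.2167
UCL = X̄̄ + A₂·R̄ = 79.5833 + 1.023 × 2.2167 = 81.8510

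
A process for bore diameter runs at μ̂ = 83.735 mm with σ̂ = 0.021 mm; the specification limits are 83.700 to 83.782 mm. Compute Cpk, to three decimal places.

0.556

Cpu = (USL − μ̂) / (3σ̂) = (83.782 − 83.735) / (3 × 0.021) = 0.7460; Cpl = (μ̂ − LSL) / (3σ̂) = (83.735 − 83.700) / (3 × 0.021) = 0.5556; Cpk = min(Cpu, Cpl) = 0.5556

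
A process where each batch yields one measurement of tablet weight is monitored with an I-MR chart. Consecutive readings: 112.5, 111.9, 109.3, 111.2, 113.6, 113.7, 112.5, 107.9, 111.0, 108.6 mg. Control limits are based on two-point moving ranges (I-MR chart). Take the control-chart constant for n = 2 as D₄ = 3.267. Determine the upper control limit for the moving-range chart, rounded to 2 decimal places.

6.86

Moving ranges: 0.6, 2.6, 1.9, 2.4, 0.1, 1.2, 4.6, 3.1, 2.4; M̄R̄ = 18.9000 / 9 = 2.1000
UCL_MR = D₄·M̄R̄ = 3.267 × 2.1000 = 6.8607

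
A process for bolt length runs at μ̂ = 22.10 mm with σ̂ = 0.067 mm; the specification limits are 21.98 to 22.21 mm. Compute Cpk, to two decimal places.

0.55

Cpu = (USL − μ̂) / (3σ̂) = (22.21 − 22.10) / (3 × 0.067) = 0.5473; Cpl = (μ̂ − LSL) / (3σ̂) = (22.10 − 21.98) / (3 × 0.067) = 0.5970; Cpk = min(Cpu, Cpl) = 0.5473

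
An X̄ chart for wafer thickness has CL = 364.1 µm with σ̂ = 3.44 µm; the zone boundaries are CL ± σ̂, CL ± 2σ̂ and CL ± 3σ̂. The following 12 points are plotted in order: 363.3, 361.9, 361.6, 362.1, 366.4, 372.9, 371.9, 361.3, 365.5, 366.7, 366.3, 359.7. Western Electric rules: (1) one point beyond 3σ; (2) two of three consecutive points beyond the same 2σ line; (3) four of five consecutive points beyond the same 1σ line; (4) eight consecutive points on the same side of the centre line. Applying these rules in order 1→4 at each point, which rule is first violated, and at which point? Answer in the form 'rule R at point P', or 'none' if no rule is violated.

rule 2 at point 7

Zone of each point (C = within 1σ̂, B = 1σ̂–2σ̂, A = 2σ̂–3σ̂, * = beyond 3σ̂; sign = side of CL): 1:-C, 2:-C, 3:-C, 4:-C, 5:+C, 6:+A, 7:+A, 8:-C, 9:+C, 10:+C, 11:+C, 12:-B
Rule 2 (two of three consecutive points beyond the same 2σ limit) is satisfied at point 7.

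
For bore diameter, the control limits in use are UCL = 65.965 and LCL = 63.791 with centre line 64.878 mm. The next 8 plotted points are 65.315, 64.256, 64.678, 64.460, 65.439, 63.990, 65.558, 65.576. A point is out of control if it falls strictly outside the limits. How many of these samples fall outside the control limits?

0

All 8 points lie within [63.791, 65.965].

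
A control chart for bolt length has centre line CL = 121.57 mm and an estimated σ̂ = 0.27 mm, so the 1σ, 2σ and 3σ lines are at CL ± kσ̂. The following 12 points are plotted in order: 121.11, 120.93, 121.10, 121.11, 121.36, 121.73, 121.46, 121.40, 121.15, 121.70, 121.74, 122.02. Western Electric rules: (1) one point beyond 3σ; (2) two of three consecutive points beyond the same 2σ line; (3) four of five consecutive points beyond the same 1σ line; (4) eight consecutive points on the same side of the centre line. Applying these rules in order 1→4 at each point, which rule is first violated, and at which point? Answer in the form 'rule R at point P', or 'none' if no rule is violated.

rule 3 at point 4

Zone of each point (C = within 1σ̂, B = 1σ̂–2σ̂, A = 2σ̂–3σ̂, * = beyond 3σ̂; sign = side of CL): 1:-B, 2:-A, 3:-B, 4:-B, 5:-C, 6:+C, 7:-C, 8:-C, 9:-B, 10:+C, 11:+C, 12:+B
Rule 3 (four of five consecutive points beyond the same 1σ limit) is satisfied at point 4.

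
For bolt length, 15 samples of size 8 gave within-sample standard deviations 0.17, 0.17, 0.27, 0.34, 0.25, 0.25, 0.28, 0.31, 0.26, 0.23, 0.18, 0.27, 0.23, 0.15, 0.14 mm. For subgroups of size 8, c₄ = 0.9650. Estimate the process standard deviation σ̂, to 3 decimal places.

0.242

s̄ = (0.17 + 0.17 + 0.27 + 0.34 + 0.25 + 0.25 + 0.28 + 0.31 + 0.26 + 0.23 + 0.18 + 0.27 + 0.23 + 0.15 + 0.14) / 15 = 0.2333
σ̂ = s̄ / c₄ = 0.2333 / 0.9650 = 0.2418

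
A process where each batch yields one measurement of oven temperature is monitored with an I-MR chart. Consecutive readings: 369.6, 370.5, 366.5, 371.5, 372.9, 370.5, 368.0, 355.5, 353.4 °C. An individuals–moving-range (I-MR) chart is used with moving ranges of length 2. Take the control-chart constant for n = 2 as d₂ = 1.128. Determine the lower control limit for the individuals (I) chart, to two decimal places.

356.25

X̄ = (369.6 + 370.5 + 366.5 + 371.5 + 372.9 + 370.5 + 368.0 + 355.5 + 353.4) / 9 = 366.4889
Moving ranges: 0.9, 4.0, 5.0, 1.4, 2.4, 2.5, 12.5, 2.1; M̄R̄ = 30.8000 / 8 = 3.8500
LCL = X̄ − 3·M̄R̄/d₂ = 366.4889 − 3 × 3.8500 / 1.128 = 356.2495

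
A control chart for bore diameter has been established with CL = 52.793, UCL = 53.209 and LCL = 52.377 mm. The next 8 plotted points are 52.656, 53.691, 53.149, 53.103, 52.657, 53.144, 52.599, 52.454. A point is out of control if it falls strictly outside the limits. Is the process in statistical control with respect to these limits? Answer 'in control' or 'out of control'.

out of control

Compare each point to [52.377, 53.209]: sample 2 = 53.691 > UCL.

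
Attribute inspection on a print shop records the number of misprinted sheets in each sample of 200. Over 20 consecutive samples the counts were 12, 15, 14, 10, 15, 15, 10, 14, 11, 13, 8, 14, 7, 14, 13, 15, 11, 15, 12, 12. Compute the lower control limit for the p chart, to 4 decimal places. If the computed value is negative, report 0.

p̄ = Σdᵢ / (k·n) = 250 / (20 × 200) = 0.06250
LCL = p̄ − 3·√(p̄(1−p̄)/n) = 0.06250 − 3 × 0.01712 = 0.01115

0.0112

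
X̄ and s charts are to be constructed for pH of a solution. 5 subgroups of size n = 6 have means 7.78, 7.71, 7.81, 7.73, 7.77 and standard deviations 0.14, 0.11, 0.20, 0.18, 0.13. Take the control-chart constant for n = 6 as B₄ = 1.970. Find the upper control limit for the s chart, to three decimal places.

0.299

s̄ = (0.14 + 0.11 + 0.20 + 0.18 + 0.13) / 5 = 0.1520
UCL_s = B₄·s̄ = 1.970 × 0.1520 = 0.2994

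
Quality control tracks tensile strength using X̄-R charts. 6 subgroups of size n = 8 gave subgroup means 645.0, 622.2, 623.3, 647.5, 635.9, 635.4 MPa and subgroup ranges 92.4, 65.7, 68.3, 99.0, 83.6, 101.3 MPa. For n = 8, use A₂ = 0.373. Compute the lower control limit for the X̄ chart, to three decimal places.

X̄̄ = (645.0 + 622.2 + 623.3 + 647.5 + 635.9 + 635.4) / 6 = 3809.3000 / 6 = 634.8833
R̄ = (92.4 + 65.7 + 68.3 + 99.0 + 83.6 + 101.3) / 6 = 510.3000 / 6 = 85.0500
LCL = X̄̄ − A₂·R̄ = 634.8833 − 0.373 × 85.0500 = 603.1597

603.160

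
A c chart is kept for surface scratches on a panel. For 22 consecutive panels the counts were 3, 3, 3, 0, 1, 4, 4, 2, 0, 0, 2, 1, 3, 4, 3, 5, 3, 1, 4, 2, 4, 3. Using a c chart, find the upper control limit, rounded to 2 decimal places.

c̄ = (3 + 3 + 3 + 0 + 1 + 4 + 4 + 2 + 0 + 0 + 2 + 1 + 3 + 4 + 3 + 5 + 3 + 1 + 4 + 2 + 4 + 3) / 22 = 55 / 22 = 2.5000
UCL = c̄ + 3√c̄ = 2.5000 + 3 × √2.5000 = 2.5000 + 3 × 1.5811 = 7.2434

7.24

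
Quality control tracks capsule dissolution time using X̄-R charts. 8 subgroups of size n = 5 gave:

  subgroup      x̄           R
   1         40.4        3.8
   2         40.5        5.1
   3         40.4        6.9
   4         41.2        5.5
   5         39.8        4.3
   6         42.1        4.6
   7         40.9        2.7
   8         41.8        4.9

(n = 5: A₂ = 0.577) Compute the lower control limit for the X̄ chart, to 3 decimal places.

38.161

X̄̄ = (40.4 + 40.5 + 40.4 + 41.2 + 39.8 + 42.1 + 40.9 + 41.8) / 8 = 327.1000 / 8 = 40.8875
R̄ = (3.8 + 5.1 + 6.9 + 5.5 + 4.3 + 4.6 + 2.7 + 4.9) / 8 = 37.8000 / 8 = 4.7250
LCL = X̄̄ − A₂·R̄ = 40.8875 − 0.577 × 4.7250 = 38.1612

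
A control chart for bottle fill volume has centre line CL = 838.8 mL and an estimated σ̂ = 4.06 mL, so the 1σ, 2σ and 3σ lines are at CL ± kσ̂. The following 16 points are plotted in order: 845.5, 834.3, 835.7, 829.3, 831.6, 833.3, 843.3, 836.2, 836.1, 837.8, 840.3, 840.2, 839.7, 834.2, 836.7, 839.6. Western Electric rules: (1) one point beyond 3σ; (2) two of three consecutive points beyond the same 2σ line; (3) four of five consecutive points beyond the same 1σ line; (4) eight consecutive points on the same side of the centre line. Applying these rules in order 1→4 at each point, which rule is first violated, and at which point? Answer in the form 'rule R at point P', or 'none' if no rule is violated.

rule 3 at point 6

Zone of each point (C = within 1σ̂, B = 1σ̂–2σ̂, A = 2σ̂–3σ̂, * = beyond 3σ̂; sign = side of CL): 1:+B, 2:-B, 3:-C, 4:-A, 5:-B, 6:-B, 7:+B, 8:-C, 9:-C, 10:-C, 11:+C, 12:+C, 13:+C, 14:-B, 15:-C, 16:+C
Rule 3 (four of five consecutive points beyond the same 1σ limit) is satisfied at point 6.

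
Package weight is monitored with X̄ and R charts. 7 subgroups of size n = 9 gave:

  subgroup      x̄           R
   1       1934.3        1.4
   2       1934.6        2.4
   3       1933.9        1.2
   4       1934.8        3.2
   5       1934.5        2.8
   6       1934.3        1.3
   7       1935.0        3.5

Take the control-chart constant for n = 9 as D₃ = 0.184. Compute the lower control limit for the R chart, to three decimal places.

R̄ = (1.4 + 2.4 + 1.2 + 3.2 + 2.8 + 1.3 + 3.5) / 7 = 15.8000 / 7 = 2.2571
LCL_R = D₃·R̄ = 0.184 × 2.2571 = 0.4153

0.415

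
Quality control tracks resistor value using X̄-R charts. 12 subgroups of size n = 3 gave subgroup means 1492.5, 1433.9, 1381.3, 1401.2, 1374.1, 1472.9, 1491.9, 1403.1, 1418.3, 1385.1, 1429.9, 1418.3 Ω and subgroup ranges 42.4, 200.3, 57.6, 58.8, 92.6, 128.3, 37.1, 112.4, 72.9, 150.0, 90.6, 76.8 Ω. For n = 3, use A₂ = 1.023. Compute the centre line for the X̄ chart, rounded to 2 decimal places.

1425.21

X̄̄ = (1492.5 + 1433.9 + 1381.3 + 1401.2 + 1374.1 + 1472.9 + 1491.9 + 1403.1 + 1418.3 + 1385.1 + 1429.9 + 1418.3) / 12 = 17102.5000 / 12 = 1425.2083
CL = X̄̄ = 1425.2083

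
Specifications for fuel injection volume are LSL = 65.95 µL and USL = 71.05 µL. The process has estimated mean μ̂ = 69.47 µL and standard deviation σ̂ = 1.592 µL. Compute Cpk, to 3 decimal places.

Cpu = (USL − μ̂) / (3σ̂) = (71.05 − 69.47) / (3 × 1.592) = 0.3308; Cpl = (μ̂ − LSL) / (3σ̂) = (69.47 − 65.95) / (3 × 1.592) = 0.7370; Cpk = min(Cpu, Cpl) = 0.3308

0.331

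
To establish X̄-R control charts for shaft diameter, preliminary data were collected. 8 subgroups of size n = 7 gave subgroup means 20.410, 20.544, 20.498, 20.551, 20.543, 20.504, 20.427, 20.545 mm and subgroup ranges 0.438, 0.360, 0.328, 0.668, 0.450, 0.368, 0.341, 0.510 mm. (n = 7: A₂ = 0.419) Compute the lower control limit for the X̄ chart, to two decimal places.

20.32

X̄̄ = (20.410 + 20.544 + 20.498 + 20.551 + 20.543 + 20.504 + 20.427 + 20.545) / 8 = 164.0220 / 8 = 20.5027
R̄ = (0.438 + 0.360 + 0.328 + 0.668 + 0.450 + 0.368 + 0.341 + 0.510) / 8 = 3.4630 / 8 = 0.4329
LCL = X̄̄ − A₂·R̄ = 20.5027 − 0.419 × 0.4329 = 20.3214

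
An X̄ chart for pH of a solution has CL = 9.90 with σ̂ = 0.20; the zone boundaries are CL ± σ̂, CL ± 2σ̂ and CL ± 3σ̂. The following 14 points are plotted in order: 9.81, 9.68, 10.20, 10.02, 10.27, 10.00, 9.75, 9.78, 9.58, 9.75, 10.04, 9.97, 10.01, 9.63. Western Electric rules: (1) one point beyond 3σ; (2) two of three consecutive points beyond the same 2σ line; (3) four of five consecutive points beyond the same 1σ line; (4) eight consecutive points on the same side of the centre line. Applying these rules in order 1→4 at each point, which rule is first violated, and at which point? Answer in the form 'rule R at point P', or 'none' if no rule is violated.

none

Zone of each point (C = within 1σ̂, B = 1σ̂–2σ̂, A = 2σ̂–3σ̂, * = beyond 3σ̂; sign = side of CL): 1:-C, 2:-B, 3:+B, 4:+C, 5:+B, 6:+C, 7:-C, 8:-C, 9:-B, 10:-C, 11:+C, 12:+C, 13:+C, 14:-B
No rule fires across all 14 points.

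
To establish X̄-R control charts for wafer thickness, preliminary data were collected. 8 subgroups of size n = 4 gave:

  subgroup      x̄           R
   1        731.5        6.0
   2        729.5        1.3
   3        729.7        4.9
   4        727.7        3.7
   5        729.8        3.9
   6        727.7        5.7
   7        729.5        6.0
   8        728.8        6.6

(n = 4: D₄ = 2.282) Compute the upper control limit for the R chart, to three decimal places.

R̄ = (6.0 + 1.3 + 4.9 + 3.7 + 3.9 + 5.7 + 6.0 + 6.6) / 8 = 38.1000 / 8 = 4.7625
UCL_R = D₄·R̄ = 2.282 × 4.7625 = 10.8680

10.868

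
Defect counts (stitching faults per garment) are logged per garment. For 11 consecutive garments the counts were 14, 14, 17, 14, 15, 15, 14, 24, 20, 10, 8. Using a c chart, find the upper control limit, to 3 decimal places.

26.619

c̄ = (14 + 14 + 17 + 14 + 15 + 15 + 14 + 24 + 20 + 10 + 8) / 11 = 165 / 11 = 15.0000
UCL = c̄ + 3√c̄ = 15.0000 + 3 × √15.0000 = 15.0000 + 3 × 3.8730 = 26.6190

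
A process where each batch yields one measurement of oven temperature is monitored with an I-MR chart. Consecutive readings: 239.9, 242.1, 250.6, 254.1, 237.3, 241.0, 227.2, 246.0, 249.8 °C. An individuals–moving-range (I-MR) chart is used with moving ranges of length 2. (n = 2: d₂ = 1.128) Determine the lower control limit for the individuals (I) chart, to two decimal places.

X̄ = (239.9 + 242.1 + 250.6 + 254.1 + 237.3 + 241.0 + 227.2 + 246.0 + 249.8) / 9 = 243.1111
Moving ranges: 2.2, 8.5, 3.5, 16.8, 3.7, 13.8, 18.8, 3.8; M̄R̄ = 71.1000 / 8 = 8.8875
LCL = X̄ − 3·M̄R̄/d₂ = 243.1111 − 3 × 8.8875 / 1.128 = 219.4741

219.47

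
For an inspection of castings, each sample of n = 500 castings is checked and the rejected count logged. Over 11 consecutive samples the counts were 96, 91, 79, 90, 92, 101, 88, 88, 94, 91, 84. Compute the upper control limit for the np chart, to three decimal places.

116.176

p̄ = Σdᵢ / (k·n) = 994 / (11 × 500) = 0.18073
UCL = np̄ + 3·√(np̄(1−p̄)) = 90.3636 + 3 × √(90.3636×0.81927) = 90.3636 + 3 × 8.6042 = 116.1763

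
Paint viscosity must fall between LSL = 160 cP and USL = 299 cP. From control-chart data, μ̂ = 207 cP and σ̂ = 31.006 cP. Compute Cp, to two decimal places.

0.75

Cp = (USL − LSL) / (6σ̂) = (299 − 160) / (6 × 31.006) = 139.0000 / 186.0360 = 0.7472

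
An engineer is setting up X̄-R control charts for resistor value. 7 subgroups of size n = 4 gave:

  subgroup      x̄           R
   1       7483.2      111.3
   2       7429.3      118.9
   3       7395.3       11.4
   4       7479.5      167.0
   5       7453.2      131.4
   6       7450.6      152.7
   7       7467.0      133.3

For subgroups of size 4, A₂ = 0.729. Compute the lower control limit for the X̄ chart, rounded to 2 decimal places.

X̄̄ = (7483.2 + 7429.3 + 7395.3 + 7479.5 + 7453.2 + 7450.6 + 7467.0) / 7 = 52158.1000 / 7 = 7451.1571
R̄ = (111.3 + 118.9 + 11.4 + 167.0 + 131.4 + 152.7 + 133.3) / 7 = 826.0000 / 7 = 118.0000
LCL = X̄̄ − A₂·R̄ = 7451.1571 − 0.729 × 118.0000 = 7365.1351

7365.14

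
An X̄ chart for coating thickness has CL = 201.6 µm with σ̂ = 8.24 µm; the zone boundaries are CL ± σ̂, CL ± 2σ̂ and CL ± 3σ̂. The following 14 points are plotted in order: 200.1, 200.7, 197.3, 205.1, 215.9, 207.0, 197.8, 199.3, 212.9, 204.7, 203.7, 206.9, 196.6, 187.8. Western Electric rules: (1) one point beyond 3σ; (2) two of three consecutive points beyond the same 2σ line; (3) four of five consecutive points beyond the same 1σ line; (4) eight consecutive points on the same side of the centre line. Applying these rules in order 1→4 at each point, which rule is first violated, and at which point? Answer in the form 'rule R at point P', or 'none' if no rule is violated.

none

Zone of each point (C = within 1σ̂, B = 1σ̂–2σ̂, A = 2σ̂–3σ̂, * = beyond 3σ̂; sign = side of CL): 1:-C, 2:-C, 3:-C, 4:+C, 5:+B, 6:+C, 7:-C, 8:-C, 9:+B, 10:+C, 11:+C, 12:+C, 13:-C, 14:-B
No rule fires across all 14 points.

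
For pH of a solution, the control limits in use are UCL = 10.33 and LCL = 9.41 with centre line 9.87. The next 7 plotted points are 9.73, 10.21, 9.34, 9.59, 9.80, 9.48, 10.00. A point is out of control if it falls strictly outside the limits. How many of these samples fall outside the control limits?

Compare each point to [9.41, 10.33]: sample 3 = 9.34 < LCL.

1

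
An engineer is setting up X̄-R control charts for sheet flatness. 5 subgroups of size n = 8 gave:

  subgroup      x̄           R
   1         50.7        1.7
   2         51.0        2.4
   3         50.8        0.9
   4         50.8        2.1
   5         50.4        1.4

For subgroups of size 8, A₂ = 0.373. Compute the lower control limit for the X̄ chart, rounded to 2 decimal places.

50.11

X̄̄ = (50.7 + 51.0 + 50.8 + 50.8 + 50.4) / 5 = 253.7000 / 5 = 50.7400
R̄ = (1.7 + 2.4 + 0.9 + 2.1 + 1.4) / 5 = 8.5000 / 5 = 1.7000
LCL = X̄̄ − A₂·R̄ = 50.7400 − 0.373 × 1.7000 = 50.1059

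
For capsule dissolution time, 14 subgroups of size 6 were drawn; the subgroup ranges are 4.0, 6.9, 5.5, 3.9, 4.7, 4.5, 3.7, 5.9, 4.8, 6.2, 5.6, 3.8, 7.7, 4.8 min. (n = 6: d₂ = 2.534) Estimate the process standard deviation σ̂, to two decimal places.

2.03

R̄ = (4.0 + 6.9 + 5.5 + 3.9 + 4.7 + 4.5 + 3.7 + 5.9 + 4.8 + 6.2 + 5.6 + 3.8 + 7.7 + 4.8) / 14 = 5.1429
σ̂ = R̄ / d₂ = 5.1429 / 2.534 = 2.0295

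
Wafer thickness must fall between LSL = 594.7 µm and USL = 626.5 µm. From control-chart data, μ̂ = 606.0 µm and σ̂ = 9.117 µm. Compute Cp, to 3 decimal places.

0.581

Cp = (USL − LSL) / (6σ̂) = (626.5 − 594.7) / (6 × 9.117) = 31.8000 / 54.7020 = 0.5813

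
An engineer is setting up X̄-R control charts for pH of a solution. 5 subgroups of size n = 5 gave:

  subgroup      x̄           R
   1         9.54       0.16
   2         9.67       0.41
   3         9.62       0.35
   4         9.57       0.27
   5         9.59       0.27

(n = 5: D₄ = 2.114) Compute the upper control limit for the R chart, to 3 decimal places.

0.617

R̄ = (0.16 + 0.41 + 0.35 + 0.27 + 0.27) / 5 = 1.4600 / 5 = 0.2920
UCL_R = D₄·R̄ = 2.114 × 0.2920 = 0.6173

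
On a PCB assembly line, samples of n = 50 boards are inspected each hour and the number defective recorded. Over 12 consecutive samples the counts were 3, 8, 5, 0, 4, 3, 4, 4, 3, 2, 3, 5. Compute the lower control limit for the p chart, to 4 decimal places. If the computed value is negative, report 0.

0.0000

p̄ = Σdᵢ / (k·n) = 44 / (12 × 50) = 0.07333
LCL = p̄ − 3·√(p̄(1−p̄)/n) = 0.07333 − 3 × 0.03687 = -0.03727 → 0 (negative, so LCL = 0)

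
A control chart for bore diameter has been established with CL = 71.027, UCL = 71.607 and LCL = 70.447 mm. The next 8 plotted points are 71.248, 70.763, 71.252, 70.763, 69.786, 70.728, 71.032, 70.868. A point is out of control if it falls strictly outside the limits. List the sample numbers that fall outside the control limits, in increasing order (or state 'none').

Compare each point to [70.447, 71.607]: sample 5 = 69.786 < LCL.

5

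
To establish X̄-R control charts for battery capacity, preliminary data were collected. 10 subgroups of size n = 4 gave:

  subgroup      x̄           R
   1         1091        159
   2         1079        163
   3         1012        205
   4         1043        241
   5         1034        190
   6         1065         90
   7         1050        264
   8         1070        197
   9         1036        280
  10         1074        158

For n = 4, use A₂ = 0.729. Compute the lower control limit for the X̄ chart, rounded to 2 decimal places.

X̄̄ = (1091 + 1079 + 1012 + 1043 + 1034 + 1065 + 1050 + 1070 + 1036 + 1074) / 10 = 10554.0000 / 10 = 1055.4000
R̄ = (159 + 163 + 205 + 241 + 190 + 90 + 264 + 197 + 280 + 158) / 10 = 1947.0000 / 10 = 194.7000
LCL = X̄̄ − A₂·R̄ = 1055.4000 − 0.729 × 194.7000 = 913.4637

913.46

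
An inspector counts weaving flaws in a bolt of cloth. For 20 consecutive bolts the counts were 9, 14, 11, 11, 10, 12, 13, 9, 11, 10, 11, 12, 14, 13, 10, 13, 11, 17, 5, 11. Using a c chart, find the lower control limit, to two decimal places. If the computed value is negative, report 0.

1.24

c̄ = (9 + 14 + 11 + 11 + 10 + 12 + 13 + 9 + 11 + 10 + 11 + 12 + 14 + 13 + 10 + 13 + 11 + 17 + 5 + 11) / 20 = 227 / 20 = 11.3500
LCL = c̄ − 3√c̄ = 11.3500 − 3 × 3.3690 = 1.2431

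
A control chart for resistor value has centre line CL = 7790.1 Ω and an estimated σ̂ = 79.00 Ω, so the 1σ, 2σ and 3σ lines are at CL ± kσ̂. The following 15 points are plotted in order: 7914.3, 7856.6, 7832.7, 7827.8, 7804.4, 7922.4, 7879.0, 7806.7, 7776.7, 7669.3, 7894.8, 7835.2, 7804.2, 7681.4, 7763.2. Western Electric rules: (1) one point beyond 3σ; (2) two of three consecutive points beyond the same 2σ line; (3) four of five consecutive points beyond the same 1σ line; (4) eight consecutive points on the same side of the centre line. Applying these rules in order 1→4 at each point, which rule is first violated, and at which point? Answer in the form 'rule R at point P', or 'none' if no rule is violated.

Zone of each point (C = within 1σ̂, B = 1σ̂–2σ̂, A = 2σ̂–3σ̂, * = beyond 3σ̂; sign = side of CL): 1:+B, 2:+C, 3:+C, 4:+C, 5:+C, 6:+B, 7:+B, 8:+C, 9:-C, 10:-B, 11:+B, 12:+C, 13:+C, 14:-B, 15:-C
Rule 4 (eight consecutive points on the same side of the centre line) is satisfied at point 8.

rule 4 at point 8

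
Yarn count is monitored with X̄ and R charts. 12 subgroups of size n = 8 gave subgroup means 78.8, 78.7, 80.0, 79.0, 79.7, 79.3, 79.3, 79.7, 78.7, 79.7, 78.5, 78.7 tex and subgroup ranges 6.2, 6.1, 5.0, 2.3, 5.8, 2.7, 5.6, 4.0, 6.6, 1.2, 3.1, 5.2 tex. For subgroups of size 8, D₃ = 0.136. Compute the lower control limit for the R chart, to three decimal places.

0.610

R̄ = (6.2 + 6.1 + 5.0 + 2.3 + 5.8 + 2.7 + 5.6 + 4.0 + 6.6 + 1.2 + 3.1 + 5.2) / 12 = 53.8000 / 12 = 4.4833
LCL_R = D₃·R̄ = 0.136 × 4.4833 = 0.6097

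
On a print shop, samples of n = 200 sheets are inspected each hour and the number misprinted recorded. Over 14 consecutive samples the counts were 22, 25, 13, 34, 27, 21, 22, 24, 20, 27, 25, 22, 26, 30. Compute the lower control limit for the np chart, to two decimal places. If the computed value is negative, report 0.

p̄ = Σdᵢ / (k·n) = 338 / (14 × 200) = 0.12071
LCL = np̄ − 3·√(np̄(1−p̄)) = 24.1429 − 3 × 4.6074 = 10.3205

10.32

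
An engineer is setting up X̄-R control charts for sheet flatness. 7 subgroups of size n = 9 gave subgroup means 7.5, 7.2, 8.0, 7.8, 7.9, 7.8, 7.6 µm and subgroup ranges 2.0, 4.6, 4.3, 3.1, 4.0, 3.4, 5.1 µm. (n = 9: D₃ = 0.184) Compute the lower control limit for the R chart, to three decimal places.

0.697

R̄ = (2.0 + 4.6 + 4.3 + 3.1 + 4.0 + 3.4 + 5.1) / 7 = 26.5000 / 7 = 3.7857
LCL_R = D₃·R̄ = 0.184 × 3.7857 = 0.6966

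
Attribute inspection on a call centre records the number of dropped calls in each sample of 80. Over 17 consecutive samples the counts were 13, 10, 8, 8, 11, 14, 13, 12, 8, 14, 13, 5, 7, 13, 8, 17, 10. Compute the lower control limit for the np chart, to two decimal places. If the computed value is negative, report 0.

1.65

p̄ = Σdᵢ / (k·n) = 184 / (17 × 80) = 0.13529
LCL = np̄ − 3·√(np̄(1−p̄)) = 10.8235 − 3 × 3.0593 = 1.6457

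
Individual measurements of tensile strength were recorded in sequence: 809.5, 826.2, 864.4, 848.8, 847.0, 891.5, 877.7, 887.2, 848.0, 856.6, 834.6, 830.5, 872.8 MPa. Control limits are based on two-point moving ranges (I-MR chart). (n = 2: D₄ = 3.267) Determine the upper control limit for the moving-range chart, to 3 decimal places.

69.778

Moving ranges: 16.7, 38.2, 15.6, 1.8, 44.5, 13.8, 9.5, 39.2, 8.6, 22.0, 4.1, 42.3; M̄R̄ = 256.3000 / 12 = 21.3583
UCL_MR = D₄·M̄R̄ = 3.267 × 21.3583 = 69.7777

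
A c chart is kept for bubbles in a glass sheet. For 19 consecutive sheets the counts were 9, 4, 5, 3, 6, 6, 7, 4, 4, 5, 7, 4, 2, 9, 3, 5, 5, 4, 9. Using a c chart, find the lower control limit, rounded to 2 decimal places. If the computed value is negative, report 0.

c̄ = (9 + 4 + 5 + 3 + 6 + 6 + 7 + 4 + 4 + 5 + 7 + 4 + 2 + 9 + 3 + 5 + 5 + 4 + 9) / 19 = 101 / 19 = 5.3158
LCL = c̄ − 3√c̄ = 5.3158 − 3 × 2.3056 = -1.6010 → 0 (cannot be negative)

0.00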